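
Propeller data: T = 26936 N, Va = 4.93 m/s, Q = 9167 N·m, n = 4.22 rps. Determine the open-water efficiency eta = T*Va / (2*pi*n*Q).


Formula: eta = T * Va / (2 * pi * n * Q)
Step 1 — numerator = T * Va = 26936 * 4.93 = 132794.48
Step 2 — 2 * pi * n = 2 * pi * 4.22 = 26.515042
Step 3 — denominator = 26.515042 * 9167 = 243063.39
Step 4 — eta = 132794.48 / 243063.39 ≈ 0.54634 (5 s.f.)

0.54634


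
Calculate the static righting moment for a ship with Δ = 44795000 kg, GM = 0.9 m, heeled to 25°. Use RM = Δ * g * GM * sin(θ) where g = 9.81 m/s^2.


Formula: GZ = GM * sin(theta); RM = disp * g * GZ
Step 1 — GZ = 0.9 * sin(25°) = 0.9 * 0.422618 = 0.380356 m
Step 2 — RM = 44795000 * 9.81 * 0.380356 ≈ 167140000 N·m (5 s.f.)

167140000 N·m


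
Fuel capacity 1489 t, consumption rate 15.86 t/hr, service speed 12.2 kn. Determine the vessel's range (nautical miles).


Formula: endurance = fuel / rate; range = endurance * speed
Step 1 — endurance = 1489 / 15.86 = 93.884 hours
Step 2 — range = 93.884 * 12.2 ≈ 1145.4 nautical miles (5 s.f.)

1145.4 NM


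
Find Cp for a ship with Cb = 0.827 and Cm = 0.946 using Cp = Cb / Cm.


Formula: Cp = Cb / Cm
Substituting: Cp = 0.827 / 0.946
Result: Cp ≈ 0.87421 (5 s.f.)

0.87421


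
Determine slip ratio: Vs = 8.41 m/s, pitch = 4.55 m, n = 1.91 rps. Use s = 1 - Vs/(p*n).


Formula: s = 1 - Vs / (p * n)
Step 1 — p * n = 4.55 * 1.91 = 8.6905
Step 2 — Vs / (p*n) = 8.41 / 8.6905 = 0.967723 (6 d.p.)
Step 3 — s = 1 - 0.967723 = 0.032277

0.032277


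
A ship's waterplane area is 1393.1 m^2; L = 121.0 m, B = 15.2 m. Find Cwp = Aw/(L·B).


Formula: Cwp = Aw / (L * B)
Step 1 — L * B = 121.0 * 15.2 = 1839.2 m^2
Step 2 — Cwp = 1393.1 / 1839.2 ≈ 0.75745 (5 s.f.)

0.75745


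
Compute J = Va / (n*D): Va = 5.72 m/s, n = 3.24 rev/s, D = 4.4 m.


Formula: J = Va / (n * D)
Step 1 — n * D = 3.24 * 4.4 = 14.256
Step 2 — J = 5.72 / 14.256 ≈ 0.40123 (5 s.f.)

0.40123


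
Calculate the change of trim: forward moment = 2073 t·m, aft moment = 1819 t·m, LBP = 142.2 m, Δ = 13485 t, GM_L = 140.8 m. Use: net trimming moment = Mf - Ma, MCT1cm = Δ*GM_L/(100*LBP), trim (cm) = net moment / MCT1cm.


Formula: net trimming moment = Mf - Ma; MCT1cm = Δ*GM_L/(100*LBP); trim = net moment / MCT1cm
Step 1 — net trimming moment = 2073 - 1819 = 254 t·m
Step 2 — MCT1cm = 13485 * 140.8 / (100 * 142.2) = 133.5224 t·m/cm
Step 3 — trim = 254 / 133.5224 ≈ 1.9023 cm (5 s.f.)

1.9023 cm


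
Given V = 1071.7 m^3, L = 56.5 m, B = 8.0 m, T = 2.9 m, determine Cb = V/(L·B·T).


Formula: Cb = V / (L * B * T)
Step 1 — L * B * T = 56.5 * 8.0 * 2.9 = 1310.8 m^3
Step 2 — Cb = 1071.7 / 1310.8 ≈ 0.81759 (5 s.f.)

0.81759


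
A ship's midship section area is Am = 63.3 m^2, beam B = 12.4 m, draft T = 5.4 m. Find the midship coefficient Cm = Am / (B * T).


Formula: Cm = Am / (B * T)
Step 1 — B * T = 12.4 * 5.4 = 66.96 m^2
Step 2 — Cm = 63.3 / 66.96 ≈ 0.94534 (5 s.f.)

0.94534


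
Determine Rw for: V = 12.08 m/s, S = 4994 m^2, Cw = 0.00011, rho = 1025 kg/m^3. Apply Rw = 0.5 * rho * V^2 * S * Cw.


Formula: Rw = 0.5 * rho * V^2 * S * Cw
Step 1 — V^2 = 12.08^2 = 145.9264
Step 2 — 0.5 * rho * V^2 = 0.5 * 1025 * 145.9264 = 74787.28
Step 3 — Rw = 74787.28 * 4994 * 0.00011 ≈ 41084 N (5 s.f.)

41084 N


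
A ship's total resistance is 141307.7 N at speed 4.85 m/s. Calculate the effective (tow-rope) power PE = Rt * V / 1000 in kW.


Formula: PE = Rt * V / 1000 (kW)
Step 1 — PE (W) = 141307.7 * 4.85 = 685342.345 W
Step 2 — PE (kW) = 685342.345 / 1000 ≈ 685.34 kW (5 s.f.)

685.34 kW


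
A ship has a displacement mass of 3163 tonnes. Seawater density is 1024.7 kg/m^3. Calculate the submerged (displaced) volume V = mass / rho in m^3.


Formula: V = mass / rho
Step 1 — convert tonnes to kg: 3163 t * 1000 = 3163000 kg
Step 2 — V = 3163000 / 1024.7 ≈ 3086.8 m^3 (5 s.f.)

3086.8 m^3


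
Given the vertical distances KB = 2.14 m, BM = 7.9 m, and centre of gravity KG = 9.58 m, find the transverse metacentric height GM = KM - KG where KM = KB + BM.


Formula: GM = KB + BM - KG
Step 1 — KM = KB + BM = 2.14 + 7.9 = 10.04 m
Step 2 — GM = KM - KG = 10.04 - 9.58 = 0.46 m

0.46 m


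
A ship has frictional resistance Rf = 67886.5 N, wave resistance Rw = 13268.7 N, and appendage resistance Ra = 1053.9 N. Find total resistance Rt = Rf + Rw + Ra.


Formula: Rt = Rf + Rw + Ra
Substituting: Rt = 67886.5 + 13268.7 + 1053.9
Result: Rt = 82209.1 N

82209.1 N


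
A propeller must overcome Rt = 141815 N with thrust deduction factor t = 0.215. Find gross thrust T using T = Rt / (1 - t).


Formula: T = Rt / (1 - t)
Step 1 — (1 - t) = 1 - 0.215 = 0.785
Step 2 — T = 141815 / 0.785 ≈ 180660 N (5 s.f.)

180660 N


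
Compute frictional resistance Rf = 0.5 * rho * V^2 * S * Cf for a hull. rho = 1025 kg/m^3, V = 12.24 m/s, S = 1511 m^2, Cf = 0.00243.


Formula: Rf = 0.5 * rho * V^2 * S * Cf
Step 1 — V^2 = 12.24^2 = 149.8176
Step 2 — 0.5 * rho * V^2 = 0.5 * 1025 * 149.8176 = 76781.52
Step 3 — Rf = 76781.52 * 1511 * 0.00243 ≈ 281920 N (5 s.f.)

281920 N


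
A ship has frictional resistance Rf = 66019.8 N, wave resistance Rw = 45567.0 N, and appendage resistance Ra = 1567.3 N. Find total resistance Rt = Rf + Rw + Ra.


Formula: Rt = Rf + Rw + Ra
Substituting: Rt = 66019.8 + 45567.0 + 1567.3
Result: Rt = 113154.1 N

113154.1 N


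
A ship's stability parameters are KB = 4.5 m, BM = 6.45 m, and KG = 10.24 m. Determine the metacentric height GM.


Formula: GM = KB + BM - KG
Step 1 — KM = KB + BM = 4.5 + 6.45 = 10.95 m
Step 2 — GM = KM - KG = 10.95 - 10.24 = 0.71 m

0.71 m


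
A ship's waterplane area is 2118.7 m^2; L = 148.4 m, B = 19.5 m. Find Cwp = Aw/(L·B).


Formula: Cwp = Aw / (L * B)
Step 1 — L * B = 148.4 * 19.5 = 2893.8 m^2
Step 2 — Cwp = 2118.7 / 2893.8 ≈ 0.73215 (5 s.f.)

0.73215


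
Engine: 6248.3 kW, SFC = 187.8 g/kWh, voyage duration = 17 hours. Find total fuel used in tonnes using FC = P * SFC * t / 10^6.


Formula: FC (tonnes) = P * SFC * t / 1,000,000
Step 1 — P * SFC * t = 6248.3 * 187.8 * 17 = 19948322.58 g
Step 2 — FC (tonnes) = 19948322.58 / 1,000,000 ≈ 19.948 tonnes (5 s.f.)

19.948 tonnes


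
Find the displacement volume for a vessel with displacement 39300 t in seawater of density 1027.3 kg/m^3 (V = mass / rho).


Formula: V = mass / rho
Step 1 — convert tonnes to kg: 39300 t * 1000 = 39300000 kg
Step 2 — V = 39300000 / 1027.3 ≈ 38256 m^3 (5 s.f.)

38256 m^3


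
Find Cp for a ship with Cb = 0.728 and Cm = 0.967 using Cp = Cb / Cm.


Formula: Cp = Cb / Cm
Substituting: Cp = 0.728 / 0.967
Result: Cp ≈ 0.75284 (5 s.f.)

0.75284


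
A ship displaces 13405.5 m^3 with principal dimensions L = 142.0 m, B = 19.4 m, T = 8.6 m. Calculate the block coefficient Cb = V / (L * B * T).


Formula: Cb = V / (L * B * T)
Step 1 — L * B * T = 142.0 * 19.4 * 8.6 = 23691.28 m^3
Step 2 — Cb = 13405.5 / 23691.28 ≈ 0.56584 (5 s.f.)

0.56584


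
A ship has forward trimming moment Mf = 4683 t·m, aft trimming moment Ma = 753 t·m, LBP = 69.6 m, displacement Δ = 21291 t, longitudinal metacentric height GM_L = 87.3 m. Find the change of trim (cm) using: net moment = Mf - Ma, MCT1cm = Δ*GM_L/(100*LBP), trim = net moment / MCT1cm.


Formula: net trimming moment = Mf - Ma; MCT1cm = Δ*GM_L/(100*LBP); trim = net moment / MCT1cm
Step 1 — net trimming moment = 4683 - 753 = 3930 t·m
Step 2 — MCT1cm = 21291 * 87.3 / (100 * 69.6) = 267.0552 t·m/cm
Step 3 — trim = 3930 / 267.0552 ≈ 14.716 cm (5 s.f.)

14.716 cm


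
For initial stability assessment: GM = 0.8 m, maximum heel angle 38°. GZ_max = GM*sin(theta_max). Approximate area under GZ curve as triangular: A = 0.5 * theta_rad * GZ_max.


Formula: GZ_max = GM * sin(theta); Area = 0.5 * theta_rad * GZ_max
Step 1 — GZ_max = 0.8 * sin(38°) = 0.8 * 0.615661 = 0.492529 m
Step 2 — theta_rad = 38 * pi/180 = 0.663225 rad
Step 3 — Area = 0.5 * 0.663225 * 0.492529 ≈ 0.16333 m·rad (5 s.f.)

0.16333 m·rad


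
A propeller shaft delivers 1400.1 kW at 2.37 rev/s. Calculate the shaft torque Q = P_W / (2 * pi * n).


Formula: Q = P_W / (2 * pi * n)
Step 1 — P_W = 1400.1 kW * 1000 = 1400100.0 W
Step 2 — 2 * pi * n = 2 * pi * 2.37 = 14.891149
Step 3 — Q = 1400100.0 / 14.891149 ≈ 94022 N·m (5 s.f.)

94022 N·m


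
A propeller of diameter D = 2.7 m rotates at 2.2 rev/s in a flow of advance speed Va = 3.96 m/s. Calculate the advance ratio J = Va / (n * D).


Formula: J = Va / (n * D)
Step 1 — n * D = 2.2 * 2.7 = 5.94
Step 2 — J = 3.96 / 5.94 ≈ 0.66667 (5 s.f.)

0.66667


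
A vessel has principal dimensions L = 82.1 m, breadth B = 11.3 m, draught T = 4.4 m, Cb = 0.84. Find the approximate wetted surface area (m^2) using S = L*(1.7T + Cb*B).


Formula: S = 1.7*L*T + V/T with V = Cb*L*B*T, i.e. S = L * (1.7*T + Cb*B)
Step 1 — 1.7*T = 1.7 * 4.4 = 7.48 m
Step 2 — Cb*B = 0.84 * 11.3 = 9.492 m
Step 3 — 1.7*T + Cb*B = 7.48 + 9.492 = 16.972 m
Step 4 — S = 82.1 * 16.972 ≈ 1393.4 m^2 (5 s.f.)

1393.4 m^2


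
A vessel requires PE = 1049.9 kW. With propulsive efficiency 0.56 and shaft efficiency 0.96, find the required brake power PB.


Formula: PB = PE / (eta_D * eta_S)
Step 1 — combined efficiency = eta_D * eta_S = 0.56 * 0.96 = 0.5376
Step 2 — PB = 1049.9 / 0.5376 ≈ 1952.9 kW (5 s.f.)

1952.9 kW


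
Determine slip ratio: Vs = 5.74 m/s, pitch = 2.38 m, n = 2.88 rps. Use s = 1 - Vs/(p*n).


Formula: s = 1 - Vs / (p * n)
Step 1 — p * n = 2.38 * 2.88 = 6.8544
Step 2 — Vs / (p*n) = 5.74 / 6.8544 = 0.837418 (6 d.p.)
Step 3 — s = 1 - 0.837418 = 0.162582

0.162582


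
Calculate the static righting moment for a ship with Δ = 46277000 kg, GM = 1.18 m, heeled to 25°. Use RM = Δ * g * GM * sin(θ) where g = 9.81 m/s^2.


Formula: GZ = GM * sin(theta); RM = disp * g * GZ
Step 1 — GZ = 1.18 * sin(25°) = 1.18 * 0.422618 = 0.498689 m
Step 2 — RM = 46277000 * 9.81 * 0.498689 ≈ 226390000 N·m (5 s.f.)

226390000 N·m


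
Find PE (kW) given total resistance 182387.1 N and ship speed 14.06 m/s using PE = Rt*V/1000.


Formula: PE = Rt * V / 1000 (kW)
Step 1 — PE (W) = 182387.1 * 14.06 = 2564362.626 W
Step 2 — PE (kW) = 2564362.626 / 1000 ≈ 2564.4 kW (5 s.f.)

2564.4 kW


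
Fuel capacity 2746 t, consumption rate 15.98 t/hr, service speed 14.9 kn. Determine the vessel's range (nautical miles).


Formula: endurance = fuel / rate; range = endurance * speed
Step 1 — endurance = 2746 / 15.98 = 171.8398 hours
Step 2 — range = 171.8398 * 14.9 ≈ 2560.4 nautical miles (5 s.f.)

2560.4 NM


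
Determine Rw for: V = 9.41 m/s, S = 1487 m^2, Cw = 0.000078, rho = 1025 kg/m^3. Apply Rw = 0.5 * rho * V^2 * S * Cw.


Formula: Rw = 0.5 * rho * V^2 * S * Cw
Step 1 — V^2 = 9.41^2 = 88.5481
Step 2 — 0.5 * rho * V^2 = 0.5 * 1025 * 88.5481 = 45380.90125
Step 3 — Rw = 45380.90125 * 1487 * 0.000078 ≈ 5263.5 N (5 s.f.)

5263.5 N


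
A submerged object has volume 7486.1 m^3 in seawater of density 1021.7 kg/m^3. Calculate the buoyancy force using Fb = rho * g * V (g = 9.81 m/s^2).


Formula: Fb = rho * g * V
Substituting: Fb = 1021.7 * 9.81 * 7486.1
Intermediate: 1021.7 * 9.81 = 10022.877
Result: Fb = 10022.877 * 7486.1 ≈ 75032000 N (5 s.f.)

75032000 N


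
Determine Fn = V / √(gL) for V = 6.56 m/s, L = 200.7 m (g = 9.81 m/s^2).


Formula: Fn = V / sqrt(g * L)
Step 1 — g * L = 9.81 * 200.7 = 1968.867
Step 2 — sqrt(g * L) = sqrt(1968.867) = 44.371917
Step 3 — Fn = 6.56 / 44.371917 ≈ 0.14784 (5 s.f.)

0.14784


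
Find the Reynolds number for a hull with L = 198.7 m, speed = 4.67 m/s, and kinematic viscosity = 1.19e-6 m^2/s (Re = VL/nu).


Formula: Re = V * L / nu
Step 1 — V * L = 4.67 * 198.7 = 927.929 m^2/s
Step 2 — Re = 927.929 / 1.19e-6 = 7.80e+08

7.80e+08


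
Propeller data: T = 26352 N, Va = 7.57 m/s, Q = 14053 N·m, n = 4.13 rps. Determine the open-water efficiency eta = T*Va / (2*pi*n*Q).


Formula: eta = T * Va / (2 * pi * n * Q)
Step 1 — numerator = T * Va = 26352 * 7.57 = 199484.64
Step 2 — 2 * pi * n = 2 * pi * 4.13 = 25.949555
Step 3 — denominator = 25.949555 * 14053 = 364669.1
Step 4 — eta = 199484.64 / 364669.1 ≈ 0.54703 (5 s.f.)

0.54703


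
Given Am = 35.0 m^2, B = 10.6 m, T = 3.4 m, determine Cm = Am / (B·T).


Formula: Cm = Am / (B * T)
Step 1 — B * T = 10.6 * 3.4 = 36.04 m^2
Step 2 — Cm = 35.0 / 36.04 ≈ 0.97114 (5 s.f.)

0.97114


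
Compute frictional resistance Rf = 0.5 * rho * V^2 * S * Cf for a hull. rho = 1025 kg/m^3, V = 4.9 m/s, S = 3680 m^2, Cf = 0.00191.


Formula: Rf = 0.5 * rho * V^2 * S * Cf
Step 1 — V^2 = 4.9^2 = 24.01
Step 2 — 0.5 * rho * V^2 = 0.5 * 1025 * 24.01 = 12305.125
Step 3 — Rf = 12305.125 * 3680 * 0.00191 ≈ 86490 N (5 s.f.)

86490 N


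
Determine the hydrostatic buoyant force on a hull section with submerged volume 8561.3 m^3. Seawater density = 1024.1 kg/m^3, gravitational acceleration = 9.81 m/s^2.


Formula: Fb = rho * g * V
Substituting: Fb = 1024.1 * 9.81 * 8561.3
Intermediate: 1024.1 * 9.81 = 10046.421
Result: Fb = 10046.421 * 8561.3 ≈ 86010000 N (5 s.f.)

86010000 N


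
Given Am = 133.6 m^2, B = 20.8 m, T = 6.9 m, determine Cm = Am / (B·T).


Formula: Cm = Am / (B * T)
Step 1 — B * T = 20.8 * 6.9 = 143.52 m^2
Step 2 — Cm = 133.6 / 143.52 ≈ 0.93088 (5 s.f.)

0.93088


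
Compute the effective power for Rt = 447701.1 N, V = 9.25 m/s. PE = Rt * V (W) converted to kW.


Formula: PE = Rt * V / 1000 (kW)
Step 1 — PE (W) = 447701.1 * 9.25 = 4141235.175 W
Step 2 — PE (kW) = 4141235.175 / 1000 ≈ 4141.2 kW (5 s.f.)

4141.2 kW


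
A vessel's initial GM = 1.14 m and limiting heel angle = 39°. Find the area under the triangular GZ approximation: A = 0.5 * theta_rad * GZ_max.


Formula: GZ_max = GM * sin(theta); Area = 0.5 * theta_rad * GZ_max
Step 1 — GZ_max = 1.14 * sin(39°) = 1.14 * 0.62932 = 0.717425 m
Step 2 — theta_rad = 39 * pi/180 = 0.680678 rad
Step 3 — Area = 0.5 * 0.680678 * 0.717425 ≈ 0.24417 m·rad (5 s.f.)

0.24417 m·rad


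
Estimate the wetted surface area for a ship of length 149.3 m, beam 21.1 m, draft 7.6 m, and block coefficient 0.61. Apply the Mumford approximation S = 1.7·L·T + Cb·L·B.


Formula: S = 1.7*L*T + V/T with V = Cb*L*B*T, i.e. S = L * (1.7*T + Cb*B)
Step 1 — 1.7*T = 1.7 * 7.6 = 12.92 m
Step 2 — Cb*B = 0.61 * 21.1 = 12.871 m
Step 3 — 1.7*T + Cb*B = 12.92 + 12.871 = 25.791 m
Step 4 — S = 149.3 * 25.791 ≈ 3850.6 m^2 (5 s.f.)

3850.6 m^2


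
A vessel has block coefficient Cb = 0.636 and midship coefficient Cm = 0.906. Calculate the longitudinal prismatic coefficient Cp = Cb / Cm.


Formula: Cp = Cb / Cm
Substituting: Cp = 0.636 / 0.906
Result: Cp ≈ 0.70199 (5 s.f.)

0.70199


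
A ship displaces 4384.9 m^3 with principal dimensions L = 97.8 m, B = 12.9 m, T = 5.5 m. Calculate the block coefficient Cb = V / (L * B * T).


Formula: Cb = V / (L * B * T)
Step 1 — L * B * T = 97.8 * 12.9 * 5.5 = 6938.91 m^3
Step 2 — Cb = 4384.9 / 6938.91 ≈ 0.63193 (5 s.f.)

0.63193


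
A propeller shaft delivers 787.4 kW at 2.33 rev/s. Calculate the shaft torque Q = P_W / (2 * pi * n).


Formula: Q = P_W / (2 * pi * n)
Step 1 — P_W = 787.4 kW * 1000 = 787400.0 W
Step 2 — 2 * pi * n = 2 * pi * 2.33 = 14.639822
Step 3 — Q = 787400.0 / 14.639822 ≈ 53785 N·m (5 s.f.)

53785 N·m


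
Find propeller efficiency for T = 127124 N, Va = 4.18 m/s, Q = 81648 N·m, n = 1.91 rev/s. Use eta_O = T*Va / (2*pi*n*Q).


Formula: eta = T * Va / (2 * pi * n * Q)
Step 1 — numerator = T * Va = 127124 * 4.18 = 531378.32
Step 2 — 2 * pi * n = 2 * pi * 1.91 = 12.000884
Step 3 — denominator = 12.000884 * 81648 = 979848.18
Step 4 — eta = 531378.32 / 979848.18 ≈ 0.54231 (5 s.f.)

0.54231


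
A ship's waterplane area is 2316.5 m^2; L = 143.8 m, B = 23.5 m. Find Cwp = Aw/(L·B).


Formula: Cwp = Aw / (L * B)
Step 1 — L * B = 143.8 * 23.5 = 3379.3 m^2
Step 2 — Cwp = 2316.5 / 3379.3 ≈ 0.68550 (5 s.f.)

0.68550


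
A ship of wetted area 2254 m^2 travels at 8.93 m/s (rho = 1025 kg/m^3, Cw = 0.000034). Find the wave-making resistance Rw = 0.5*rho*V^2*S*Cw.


Formula: Rw = 0.5 * rho * V^2 * S * Cw
Step 1 — V^2 = 8.93^2 = 79.7449
Step 2 — 0.5 * rho * V^2 = 0.5 * 1025 * 79.7449 = 40869.26125
Step 3 — Rw = 40869.26125 * 2254 * 0.000034 ≈ 3132.1 N (5 s.f.)

3132.1 N


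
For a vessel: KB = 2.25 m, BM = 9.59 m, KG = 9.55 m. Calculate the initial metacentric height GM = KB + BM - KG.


Formula: GM = KB + BM - KG
Step 1 — KM = KB + BM = 2.25 + 9.59 = 11.84 m
Step 2 — GM = KM - KG = 11.84 - 9.55 = 2.29 m

2.29 m


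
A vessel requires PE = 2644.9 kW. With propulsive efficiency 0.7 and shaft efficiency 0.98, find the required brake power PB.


Formula: PB = PE / (eta_D * eta_S)
Step 1 — combined efficiency = eta_D * eta_S = 0.7 * 0.98 = 0.686
Step 2 — PB = 2644.9 / 0.686 ≈ 3855.5 kW (5 s.f.)

3855.5 kW


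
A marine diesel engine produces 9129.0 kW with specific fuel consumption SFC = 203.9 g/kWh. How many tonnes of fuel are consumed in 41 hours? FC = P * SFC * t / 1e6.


Formula: FC (tonnes) = P * SFC * t / 1,000,000
Step 1 — P * SFC * t = 9129.0 * 203.9 * 41 = 76317527.1 g
Step 2 — FC (tonnes) = 76317527.1 / 1,000,000 ≈ 76.318 tonnes (5 s.f.)

76.318 tonnes


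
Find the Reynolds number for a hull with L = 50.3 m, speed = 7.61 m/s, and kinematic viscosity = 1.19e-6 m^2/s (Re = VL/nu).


Formula: Re = V * L / nu
Step 1 — V * L = 7.61 * 50.3 = 382.783 m^2/s
Step 2 — Re = 382.783 / 1.19e-6 = 3.22e+08

3.22e+08


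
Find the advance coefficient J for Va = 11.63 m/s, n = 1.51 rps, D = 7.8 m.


Formula: J = Va / (n * D)
Step 1 — n * D = 1.51 * 7.8 = 11.778
Step 2 — J = 11.63 / 11.778 ≈ 0.98743 (5 s.f.)

0.98743


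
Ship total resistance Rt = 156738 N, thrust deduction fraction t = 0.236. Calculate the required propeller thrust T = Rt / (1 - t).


Formula: T = Rt / (1 - t)
Step 1 — (1 - t) = 1 - 0.236 = 0.764
Step 2 — T = 156738 / 0.764 ≈ 205150 N (5 s.f.)

205150 N


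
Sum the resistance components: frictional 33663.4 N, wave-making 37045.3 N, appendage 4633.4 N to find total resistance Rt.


Formula: Rt = Rf + Rw + Ra
Substituting: Rt = 33663.4 + 37045.3 + 4633.4
Result: Rt = 75342.1 N

75342.1 N


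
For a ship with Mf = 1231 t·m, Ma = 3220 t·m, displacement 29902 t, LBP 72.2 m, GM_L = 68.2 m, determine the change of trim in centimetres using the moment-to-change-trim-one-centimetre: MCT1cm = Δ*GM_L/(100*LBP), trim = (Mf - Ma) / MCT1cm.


Formula: net trimming moment = Mf - Ma; MCT1cm = Δ*GM_L/(100*LBP); trim = net moment / MCT1cm
Step 1 — net trimming moment = 1231 - 3220 = -1989 t·m
Step 2 — MCT1cm = 29902 * 68.2 / (100 * 72.2) = 282.4538 t·m/cm
Step 3 — trim = -1989 / 282.4538 ≈ -7.0419 cm (5 s.f.)

-7.0419 cm


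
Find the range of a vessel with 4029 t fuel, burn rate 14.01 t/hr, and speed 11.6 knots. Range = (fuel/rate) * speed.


Formula: endurance = fuel / rate; range = endurance * speed
Step 1 — endurance = 4029 / 14.01 = 287.5803 hours
Step 2 — range = 287.5803 * 11.6 ≈ 3335.9 nautical miles (5 s.f.)

3335.9 NM


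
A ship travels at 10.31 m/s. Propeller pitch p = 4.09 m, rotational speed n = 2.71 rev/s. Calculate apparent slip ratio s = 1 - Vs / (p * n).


Formula: s = 1 - Vs / (p * n)
Step 1 — p * n = 4.09 * 2.71 = 11.0839
Step 2 — Vs / (p*n) = 10.31 / 11.0839 = 0.930178 (6 d.p.)
Step 3 — s = 1 - 0.930178 = 0.069822

0.069822


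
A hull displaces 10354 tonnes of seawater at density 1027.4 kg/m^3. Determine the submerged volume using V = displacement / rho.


Formula: V = mass / rho
Step 1 — convert tonnes to kg: 10354 t * 1000 = 10354000 kg
Step 2 — V = 10354000 / 1027.4 ≈ 10078 m^3 (5 s.f.)

10078 m^3


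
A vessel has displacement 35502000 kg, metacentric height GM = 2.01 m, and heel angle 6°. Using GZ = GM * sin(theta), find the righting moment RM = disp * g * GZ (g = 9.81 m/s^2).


Formula: GZ = GM * sin(theta); RM = disp * g * GZ
Step 1 — GZ = 2.01 * sin(6°) = 2.01 * 0.104528 = 0.210101 m
Step 2 — RM = 35502000 * 9.81 * 0.210101 ≈ 73173000 N·m (5 s.f.)

73173000 N·m


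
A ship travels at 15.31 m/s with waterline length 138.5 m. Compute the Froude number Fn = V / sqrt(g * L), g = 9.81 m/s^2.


Formula: Fn = V / sqrt(g * L)
Step 1 — g * L = 9.81 * 138.5 = 1358.685
Step 2 — sqrt(g * L) = sqrt(1358.685) = 36.860345
Step 3 — Fn = 15.31 / 36.860345 ≈ 0.41535 (5 s.f.)

0.41535


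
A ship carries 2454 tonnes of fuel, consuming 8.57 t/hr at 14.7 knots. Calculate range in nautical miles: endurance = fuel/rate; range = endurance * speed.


Formula: endurance = fuel / rate; range = endurance * speed
Step 1 — endurance = 2454 / 8.57 = 286.3477 hours
Step 2 — range = 286.3477 * 14.7 ≈ 4209.3 nautical miles (5 s.f.)

4209.3 NM


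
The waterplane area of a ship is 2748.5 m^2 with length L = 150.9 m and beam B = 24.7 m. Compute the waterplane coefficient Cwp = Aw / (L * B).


Formula: Cwp = Aw / (L * B)
Step 1 — L * B = 150.9 * 24.7 = 3727.23 m^2
Step 2 — Cwp = 2748.5 / 3727.23 ≈ 0.73741 (5 s.f.)

0.73741


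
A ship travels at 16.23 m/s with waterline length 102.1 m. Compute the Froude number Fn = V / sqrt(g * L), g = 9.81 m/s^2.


Formula: Fn = V / sqrt(g * L)
Step 1 — g * L = 9.81 * 102.1 = 1001.601
Step 2 — sqrt(g * L) = sqrt(1001.601) = 31.648081
Step 3 — Fn = 16.23 / 31.648081 ≈ 0.51283 (5 s.f.)

0.51283


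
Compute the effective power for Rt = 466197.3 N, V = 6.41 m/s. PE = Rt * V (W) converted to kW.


Formula: PE = Rt * V / 1000 (kW)
Step 1 — PE (W) = 466197.3 * 6.41 = 2988324.693 W
Step 2 — PE (kW) = 2988324.693 / 1000 ≈ 2988.3 kW (5 s.f.)

2988.3 kW


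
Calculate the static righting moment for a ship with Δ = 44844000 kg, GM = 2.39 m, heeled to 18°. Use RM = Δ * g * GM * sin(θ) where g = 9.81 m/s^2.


Formula: GZ = GM * sin(theta); RM = disp * g * GZ
Step 1 — GZ = 2.39 * sin(18°) = 2.39 * 0.309017 = 0.738551 m
Step 2 — RM = 44844000 * 9.81 * 0.738551 ≈ 324900000 N·m (5 s.f.)

324900000 N·m


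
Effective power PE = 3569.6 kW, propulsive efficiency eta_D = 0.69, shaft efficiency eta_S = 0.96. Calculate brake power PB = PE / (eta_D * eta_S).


Formula: PB = PE / (eta_D * eta_S)
Step 1 — combined efficiency = eta_D * eta_S = 0.69 * 0.96 = 0.6624
Step 2 — PB = 3569.6 / 0.6624 ≈ 5388.9 kW (5 s.f.)

5388.9 kW


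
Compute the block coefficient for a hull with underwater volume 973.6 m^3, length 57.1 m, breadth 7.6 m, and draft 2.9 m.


Formula: Cb = V / (L * B * T)
Step 1 — L * B * T = 57.1 * 7.6 * 2.9 = 1258.484 m^3
Step 2 — Cb = 973.6 / 1258.484 ≈ 0.77363 (5 s.f.)

0.77363


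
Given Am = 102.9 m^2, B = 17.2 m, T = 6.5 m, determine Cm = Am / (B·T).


Formula: Cm = Am / (B * T)
Step 1 — B * T = 17.2 * 6.5 = 111.8 m^2
Step 2 — Cm = 102.9 / 111.8 ≈ 0.92039 (5 s.f.)

0.92039


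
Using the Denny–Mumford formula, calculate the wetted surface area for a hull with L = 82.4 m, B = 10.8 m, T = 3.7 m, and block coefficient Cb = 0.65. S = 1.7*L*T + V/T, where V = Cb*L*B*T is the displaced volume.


Formula: S = 1.7*L*T + V/T with V = Cb*L*B*T, i.e. S = L * (1.7*T + Cb*B)
Step 1 — 1.7*T = 1.7 * 3.7 = 6.29 m
Step 2 — Cb*B = 0.65 * 10.8 = 7.02 m
Step 3 — 1.7*T + Cb*B = 6.29 + 7.02 = 13.31 m
Step 4 — S = 82.4 * 13.31 ≈ 1096.7 m^2 (5 s.f.)

1096.7 m^2


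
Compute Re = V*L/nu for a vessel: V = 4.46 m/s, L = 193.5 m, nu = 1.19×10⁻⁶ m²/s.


Formula: Re = V * L / nu
Step 1 — V * L = 4.46 * 193.5 = 863.01 m^2/s
Step 2 — Re = 863.01 / 1.19e-6 = 7.25e+08

7.25e+08


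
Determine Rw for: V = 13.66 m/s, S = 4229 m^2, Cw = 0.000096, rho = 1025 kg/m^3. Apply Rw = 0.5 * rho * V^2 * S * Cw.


Formula: Rw = 0.5 * rho * V^2 * S * Cw
Step 1 — V^2 = 13.66^2 = 186.5956
Step 2 — 0.5 * rho * V^2 = 0.5 * 1025 * 186.5956 = 95630.245
Step 3 — Rw = 95630.245 * 4229 * 0.000096 ≈ 38824 N (5 s.f.)

38824 N


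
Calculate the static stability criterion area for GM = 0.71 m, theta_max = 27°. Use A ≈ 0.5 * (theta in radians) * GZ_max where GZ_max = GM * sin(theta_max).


Formula: GZ_max = GM * sin(theta); Area = 0.5 * theta_rad * GZ_max
Step 1 — GZ_max = 0.71 * sin(27°) = 0.71 * 0.45399 = 0.322333 m
Step 2 — theta_rad = 27 * pi/180 = 0.471239 rad
Step 3 — Area = 0.5 * 0.471239 * 0.322333 ≈ 0.075948 m·rad (5 s.f.)

0.075948 m·rad


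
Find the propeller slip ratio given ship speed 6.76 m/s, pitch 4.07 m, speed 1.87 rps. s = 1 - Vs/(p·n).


Formula: s = 1 - Vs / (p * n)
Step 1 — p * n = 4.07 * 1.87 = 7.6109
Step 2 — Vs / (p*n) = 6.76 / 7.6109 = 0.8882 (6 d.p.)
Step 3 — s = 1 - 0.8882 = 0.1118

0.1118


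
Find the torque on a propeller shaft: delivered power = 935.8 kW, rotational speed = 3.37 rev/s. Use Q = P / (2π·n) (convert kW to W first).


Formula: Q = P_W / (2 * pi * n)
Step 1 — P_W = 935.8 kW * 1000 = 935800.0 W
Step 2 — 2 * pi * n = 2 * pi * 3.37 = 21.174334
Step 3 — Q = 935800.0 / 21.174334 ≈ 44195 N·m (5 s.f.)

44195 N·m


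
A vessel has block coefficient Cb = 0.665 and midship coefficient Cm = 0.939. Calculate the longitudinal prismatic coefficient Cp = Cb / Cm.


Formula: Cp = Cb / Cm
Substituting: Cp = 0.665 / 0.939
Result: Cp ≈ 0.70820 (5 s.f.)

0.70820


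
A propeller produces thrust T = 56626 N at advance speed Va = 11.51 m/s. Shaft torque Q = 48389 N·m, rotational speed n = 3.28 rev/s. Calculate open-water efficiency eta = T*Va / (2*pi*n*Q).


Formula: eta = T * Va / (2 * pi * n * Q)
Step 1 — numerator = T * Va = 56626 * 11.51 = 651765.26
Step 2 — 2 * pi * n = 2 * pi * 3.28 = 20.608848
Step 3 — denominator = 20.608848 * 48389 = 997241.55
Step 4 — eta = 651765.26 / 997241.55 ≈ 0.65357 (5 s.f.)

0.65357


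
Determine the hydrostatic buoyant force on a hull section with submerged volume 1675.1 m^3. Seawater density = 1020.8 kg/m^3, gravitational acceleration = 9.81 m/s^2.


Formula: Fb = rho * g * V
Substituting: Fb = 1020.8 * 9.81 * 1675.1
Intermediate: 1020.8 * 9.81 = 10014.048
Result: Fb = 10014.048 * 1675.1 ≈ 16775000 N (5 s.f.)

16775000 N


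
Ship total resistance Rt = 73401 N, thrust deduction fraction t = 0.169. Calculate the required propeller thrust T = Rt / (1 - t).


Formula: T = Rt / (1 - t)
Step 1 — (1 - t) = 1 - 0.169 = 0.831
Step 2 — T = 73401 / 0.831 ≈ 88329 N (5 s.f.)

88329 N


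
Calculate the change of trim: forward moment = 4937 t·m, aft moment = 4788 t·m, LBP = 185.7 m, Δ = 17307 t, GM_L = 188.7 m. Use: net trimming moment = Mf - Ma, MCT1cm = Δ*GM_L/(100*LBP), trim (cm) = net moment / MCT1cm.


Formula: net trimming moment = Mf - Ma; MCT1cm = Δ*GM_L/(100*LBP); trim = net moment / MCT1cm
Step 1 — net trimming moment = 4937 - 4788 = 149 t·m
Step 2 — MCT1cm = 17307 * 188.7 / (100 * 185.7) = 175.866 t·m/cm
Step 3 — trim = 149 / 175.866 ≈ 0.84724 cm (5 s.f.)

0.84724 cm


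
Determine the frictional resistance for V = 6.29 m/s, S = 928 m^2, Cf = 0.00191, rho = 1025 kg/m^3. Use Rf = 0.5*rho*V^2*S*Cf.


Formula: Rf = 0.5 * rho * V^2 * S * Cf
Step 1 — V^2 = 6.29^2 = 39.5641
Step 2 — 0.5 * rho * V^2 = 0.5 * 1025 * 39.5641 = 20276.60125
Step 3 — Rf = 20276.60125 * 928 * 0.00191 ≈ 35940 N (5 s.f.)

35940 N


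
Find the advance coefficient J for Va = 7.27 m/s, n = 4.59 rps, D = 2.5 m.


Formula: J = Va / (n * D)
Step 1 — n * D = 4.59 * 2.5 = 11.475
Step 2 — J = 7.27 / 11.475 ≈ 0.63355 (5 s.f.)

0.63355


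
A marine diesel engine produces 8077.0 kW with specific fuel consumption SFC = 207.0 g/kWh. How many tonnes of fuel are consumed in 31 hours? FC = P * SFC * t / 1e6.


Formula: FC (tonnes) = P * SFC * t / 1,000,000
Step 1 — P * SFC * t = 8077.0 * 207.0 * 31 = 51830109.0 g
Step 2 — FC (tonnes) = 51830109.0 / 1,000,000 ≈ 51.830 tonnes (5 s.f.)

51.830 tonnes


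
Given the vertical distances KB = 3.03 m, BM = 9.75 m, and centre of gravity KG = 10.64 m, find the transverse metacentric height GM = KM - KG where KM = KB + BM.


Formula: GM = KB + BM - KG
Step 1 — KM = KB + BM = 3.03 + 9.75 = 12.78 m
Step 2 — GM = KM - KG = 12.78 - 10.64 = 2.14 m

2.14 m


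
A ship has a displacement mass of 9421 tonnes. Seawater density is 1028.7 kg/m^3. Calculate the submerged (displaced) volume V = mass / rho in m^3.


Formula: V = mass / rho
Step 1 — convert tonnes to kg: 9421 t * 1000 = 9421000 kg
Step 2 — V = 9421000 / 1028.7 ≈ 9158.2 m^3 (5 s.f.)

9158.2 m^3


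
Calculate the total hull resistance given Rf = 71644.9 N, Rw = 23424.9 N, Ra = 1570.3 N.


Formula: Rt = Rf + Rw + Ra
Substituting: Rt = 71644.9 + 23424.9 + 1570.3
Result: Rt = 96640.1 N

96640.1 N


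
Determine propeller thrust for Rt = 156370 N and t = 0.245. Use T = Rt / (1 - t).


Formula: T = Rt / (1 - t)
Step 1 — (1 - t) = 1 - 0.245 = 0.755
Step 2 — T = 156370 / 0.755 ≈ 207110 N (5 s.f.)

207110 N


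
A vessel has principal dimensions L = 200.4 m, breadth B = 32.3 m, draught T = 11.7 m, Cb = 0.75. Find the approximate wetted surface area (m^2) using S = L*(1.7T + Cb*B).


Formula: S = 1.7*L*T + V/T with V = Cb*L*B*T, i.e. S = L * (1.7*T + Cb*B)
Step 1 — 1.7*T = 1.7 * 11.7 = 19.89 m
Step 2 — Cb*B = 0.75 * 32.3 = 24.225 m
Step 3 — 1.7*T + Cb*B = 19.89 + 24.225 = 44.115 m
Step 4 — S = 200.4 * 44.115 ≈ 8840.6 m^2 (5 s.f.)

8840.6 m^2


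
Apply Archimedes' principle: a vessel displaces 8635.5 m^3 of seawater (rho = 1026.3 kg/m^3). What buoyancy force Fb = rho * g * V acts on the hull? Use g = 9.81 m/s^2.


Formula: Fb = rho * g * V
Substituting: Fb = 1026.3 * 9.81 * 8635.5
Intermediate: 1026.3 * 9.81 = 10068.003
Result: Fb = 10068.003 * 8635.5 ≈ 86942000 N (5 s.f.)

86942000 N


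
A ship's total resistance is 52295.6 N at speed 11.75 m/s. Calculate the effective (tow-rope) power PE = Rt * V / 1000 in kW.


Formula: PE = Rt * V / 1000 (kW)
Step 1 — PE (W) = 52295.6 * 11.75 = 614473.3 W
Step 2 — PE (kW) = 614473.3 / 1000 ≈ 614.47 kW (5 s.f.)

614.47 kW


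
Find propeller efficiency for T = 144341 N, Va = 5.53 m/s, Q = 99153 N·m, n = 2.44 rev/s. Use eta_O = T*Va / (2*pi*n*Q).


Formula: eta = T * Va / (2 * pi * n * Q)
Step 1 — numerator = T * Va = 144341 * 5.53 = 798205.73
Step 2 — 2 * pi * n = 2 * pi * 2.44 = 15.330972
Step 3 — denominator = 15.330972 * 99153 = 1520111.87
Step 4 — eta = 798205.73 / 1520111.87 ≈ 0.52510 (5 s.f.)

0.52510


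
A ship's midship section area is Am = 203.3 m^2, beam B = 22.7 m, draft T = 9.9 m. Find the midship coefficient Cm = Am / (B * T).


Formula: Cm = Am / (B * T)
Step 1 — B * T = 22.7 * 9.9 = 224.73 m^2
Step 2 — Cm = 203.3 / 224.73 ≈ 0.90464 (5 s.f.)

0.90464


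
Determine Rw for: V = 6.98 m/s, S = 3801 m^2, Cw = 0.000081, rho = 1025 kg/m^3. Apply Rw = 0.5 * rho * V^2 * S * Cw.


Formula: Rw = 0.5 * rho * V^2 * S * Cw
Step 1 — V^2 = 6.98^2 = 48.7204
Step 2 — 0.5 * rho * V^2 = 0.5 * 1025 * 48.7204 = 24969.205
Step 3 — Rw = 24969.205 * 3801 * 0.000081 ≈ 7687.5 N (5 s.f.)

7687.5 N


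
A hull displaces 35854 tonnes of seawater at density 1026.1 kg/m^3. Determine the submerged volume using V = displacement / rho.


Formula: V = mass / rho
Step 1 — convert tonnes to kg: 35854 t * 1000 = 35854000 kg
Step 2 — V = 35854000 / 1026.1 ≈ 34942 m^3 (5 s.f.)

34942 m^3


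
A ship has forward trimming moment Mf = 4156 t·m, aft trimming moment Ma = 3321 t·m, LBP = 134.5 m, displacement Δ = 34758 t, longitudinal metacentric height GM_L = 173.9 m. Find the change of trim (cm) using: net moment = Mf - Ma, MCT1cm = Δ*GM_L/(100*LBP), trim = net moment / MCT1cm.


Formula: net trimming moment = Mf - Ma; MCT1cm = Δ*GM_L/(100*LBP); trim = net moment / MCT1cm
Step 1 — net trimming moment = 4156 - 3321 = 835 t·m
Step 2 — MCT1cm = 34758 * 173.9 / (100 * 134.5) = 449.399 t·m/cm
Step 3 — trim = 835 / 449.399 ≈ 1.8580 cm (5 s.f.)

1.8580 cm


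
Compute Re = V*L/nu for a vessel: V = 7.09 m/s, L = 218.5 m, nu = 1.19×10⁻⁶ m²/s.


Formula: Re = V * L / nu
Step 1 — V * L = 7.09 * 218.5 = 1549.165 m^2/s
Step 2 — Re = 1549.165 / 1.19e-6 = 1.30e+09

1.30e+09


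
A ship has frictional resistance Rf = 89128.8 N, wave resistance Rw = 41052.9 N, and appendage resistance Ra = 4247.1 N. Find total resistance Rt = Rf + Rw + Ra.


Formula: Rt = Rf + Rw + Ra
Substituting: Rt = 89128.8 + 41052.9 + 4247.1
Result: Rt = 134428.8 N

134428.8 N


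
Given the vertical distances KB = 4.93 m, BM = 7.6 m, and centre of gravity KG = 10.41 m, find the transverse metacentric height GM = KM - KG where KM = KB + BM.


Formula: GM = KB + BM - KG
Step 1 — KM = KB + BM = 4.93 + 7.6 = 12.53 m
Step 2 — GM = KM - KG = 12.53 - 10.41 = 2.12 m

2.12 m


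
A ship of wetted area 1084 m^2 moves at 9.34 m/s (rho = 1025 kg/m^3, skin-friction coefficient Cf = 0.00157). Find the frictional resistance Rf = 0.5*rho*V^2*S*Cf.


Formula: Rf = 0.5 * rho * V^2 * S * Cf
Step 1 — V^2 = 9.34^2 = 87.2356
Step 2 — 0.5 * rho * V^2 = 0.5 * 1025 * 87.2356 = 44708.245
Step 3 — Rf = 44708.245 * 1084 * 0.00157 ≈ 76088 N (5 s.f.)

76088 N


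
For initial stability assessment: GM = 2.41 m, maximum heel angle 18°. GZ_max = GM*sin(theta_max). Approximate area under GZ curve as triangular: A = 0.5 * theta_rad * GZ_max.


Formula: GZ_max = GM * sin(theta); Area = 0.5 * theta_rad * GZ_max
Step 1 — GZ_max = 2.41 * sin(18°) = 2.41 * 0.309017 = 0.744731 m
Step 2 — theta_rad = 18 * pi/180 = 0.314159 rad
Step 3 — Area = 0.5 * 0.314159 * 0.744731 ≈ 0.11698 m·rad (5 s.f.)

0.11698 m·rad


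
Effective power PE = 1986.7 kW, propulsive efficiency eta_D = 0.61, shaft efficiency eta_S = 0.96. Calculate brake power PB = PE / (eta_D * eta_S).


Formula: PB = PE / (eta_D * eta_S)
Step 1 — combined efficiency = eta_D * eta_S = 0.61 * 0.96 = 0.5856
Step 2 — PB = 1986.7 / 0.5856 ≈ 3392.6 kW (5 s.f.)

3392.6 kW


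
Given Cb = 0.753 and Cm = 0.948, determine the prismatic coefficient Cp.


Formula: Cp = Cb / Cm
Substituting: Cp = 0.753 / 0.948
Result: Cp ≈ 0.79430 (5 s.f.)

0.79430


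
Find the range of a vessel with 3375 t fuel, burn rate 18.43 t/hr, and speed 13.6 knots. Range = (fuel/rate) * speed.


Formula: endurance = fuel / rate; range = endurance * speed
Step 1 — endurance = 3375 / 18.43 = 183.1253 hours
Step 2 — range = 183.1253 * 13.6 ≈ 2490.5 nautical miles (5 s.f.)

2490.5 NM


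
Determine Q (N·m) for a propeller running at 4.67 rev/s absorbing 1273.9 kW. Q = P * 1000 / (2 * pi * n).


Formula: Q = P_W / (2 * pi * n)
Step 1 — P_W = 1273.9 kW * 1000 = 1273900.0 W
Step 2 — 2 * pi * n = 2 * pi * 4.67 = 29.342475
Step 3 — Q = 1273900.0 / 29.342475 ≈ 43415 N·m (5 s.f.)

43415 N·m


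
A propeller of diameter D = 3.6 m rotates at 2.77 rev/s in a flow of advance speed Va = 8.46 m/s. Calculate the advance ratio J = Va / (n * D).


Formula: J = Va / (n * D)
Step 1 — n * D = 2.77 * 3.6 = 9.972
Step 2 — J = 8.46 / 9.972 ≈ 0.84838 (5 s.f.)

0.84838


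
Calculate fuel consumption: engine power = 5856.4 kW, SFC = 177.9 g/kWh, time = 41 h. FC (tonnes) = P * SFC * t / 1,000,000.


Formula: FC (tonnes) = P * SFC * t / 1,000,000
Step 1 — P * SFC * t = 5856.4 * 177.9 * 41 = 42715995.96 g
Step 2 — FC (tonnes) = 42715995.96 / 1,000,000 ≈ 42.716 tonnes (5 s.f.)

42.716 tonnes


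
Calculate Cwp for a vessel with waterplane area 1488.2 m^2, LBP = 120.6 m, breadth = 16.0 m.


Formula: Cwp = Aw / (L * B)
Step 1 — L * B = 120.6 * 16.0 = 1929.6 m^2
Step 2 — Cwp = 1488.2 / 1929.6 ≈ 0.77125 (5 s.f.)

0.77125


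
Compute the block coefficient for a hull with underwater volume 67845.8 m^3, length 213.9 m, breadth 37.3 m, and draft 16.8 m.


Formula: Cb = V / (L * B * T)
Step 1 — L * B * T = 213.9 * 37.3 * 16.8 = 134038.296 m^3
Step 2 — Cb = 67845.8 / 134038.296 ≈ 0.50617 (5 s.f.)

0.50617


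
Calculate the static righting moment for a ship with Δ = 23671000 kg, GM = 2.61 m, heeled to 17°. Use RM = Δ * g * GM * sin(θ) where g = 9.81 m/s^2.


Formula: GZ = GM * sin(theta); RM = disp * g * GZ
Step 1 — GZ = 2.61 * sin(17°) = 2.61 * 0.292372 = 0.763091 m
Step 2 — RM = 23671000 * 9.81 * 0.763091 ≈ 177200000 N·m (5 s.f.)

177200000 N·m


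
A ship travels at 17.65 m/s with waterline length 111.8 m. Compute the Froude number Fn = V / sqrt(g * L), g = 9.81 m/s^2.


Formula: Fn = V / sqrt(g * L)
Step 1 — g * L = 9.81 * 111.8 = 1096.758
Step 2 — sqrt(g * L) = sqrt(1096.758) = 33.117337
Step 3 — Fn = 17.65 / 33.117337 ≈ 0.53295 (5 s.f.)

0.53295


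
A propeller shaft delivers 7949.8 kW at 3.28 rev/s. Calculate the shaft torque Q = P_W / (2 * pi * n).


Formula: Q = P_W / (2 * pi * n)
Step 1 — P_W = 7949.8 kW * 1000 = 7949800.0 W
Step 2 — 2 * pi * n = 2 * pi * 3.28 = 20.608848
Step 3 — Q = 7949800.0 / 20.608848 ≈ 385750 N·m (5 s.f.)

385750 N·m


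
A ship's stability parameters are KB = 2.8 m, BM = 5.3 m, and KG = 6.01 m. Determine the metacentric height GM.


Formula: GM = KB + BM - KG
Step 1 — KM = KB + BM = 2.8 + 5.3 = 8.1 m
Step 2 — GM = KM - KG = 8.1 - 6.01 = 2.09 m

2.09 m


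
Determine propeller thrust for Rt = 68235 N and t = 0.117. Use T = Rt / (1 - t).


Formula: T = Rt / (1 - t)
Step 1 — (1 - t) = 1 - 0.117 = 0.883
Step 2 — T = 68235 / 0.883 ≈ 77276 N (5 s.f.)

77276 N


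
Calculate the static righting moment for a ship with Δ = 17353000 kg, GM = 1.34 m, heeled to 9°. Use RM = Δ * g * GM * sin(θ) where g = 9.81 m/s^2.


Formula: GZ = GM * sin(theta); RM = disp * g * GZ
Step 1 — GZ = 1.34 * sin(9°) = 1.34 * 0.156434 = 0.209622 m
Step 2 — RM = 17353000 * 9.81 * 0.209622 ≈ 35685000 N·m (5 s.f.)

35685000 N·m


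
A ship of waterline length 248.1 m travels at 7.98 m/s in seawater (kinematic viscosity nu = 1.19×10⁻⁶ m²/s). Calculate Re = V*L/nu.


Formula: Re = V * L / nu
Step 1 — V * L = 7.98 * 248.1 = 1979.838 m^2/s
Step 2 — Re = 1979.838 / 1.19e-6 = 1.66e+09

1.66e+09


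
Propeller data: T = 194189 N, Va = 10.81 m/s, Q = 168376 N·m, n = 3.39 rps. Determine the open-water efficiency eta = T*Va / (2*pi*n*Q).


Formula: eta = T * Va / (2 * pi * n * Q)
Step 1 — numerator = T * Va = 194189 * 10.81 = 2099183.09
Step 2 — 2 * pi * n = 2 * pi * 3.39 = 21.299998
Step 3 — denominator = 21.299998 * 168376 = 3586408.46
Step 4 — eta = 2099183.09 / 3586408.46 ≈ 0.58532 (5 s.f.)

0.58532


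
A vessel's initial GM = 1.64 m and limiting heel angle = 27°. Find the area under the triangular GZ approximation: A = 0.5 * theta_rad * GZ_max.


Formula: GZ_max = GM * sin(theta); Area = 0.5 * theta_rad * GZ_max
Step 1 — GZ_max = 1.64 * sin(27°) = 1.64 * 0.45399 = 0.744544 m
Step 2 — theta_rad = 27 * pi/180 = 0.471239 rad
Step 3 — Area = 0.5 * 0.471239 * 0.744544 ≈ 0.17543 m·rad (5 s.f.)

0.17543 m·rad


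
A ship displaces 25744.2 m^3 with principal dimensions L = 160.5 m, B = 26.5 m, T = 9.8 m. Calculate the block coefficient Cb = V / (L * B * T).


Formula: Cb = V / (L * B * T)
Step 1 — L * B * T = 160.5 * 26.5 * 9.8 = 41681.85 m^3
Step 2 — Cb = 25744.2 / 41681.85 ≈ 0.61764 (5 s.f.)

0.61764


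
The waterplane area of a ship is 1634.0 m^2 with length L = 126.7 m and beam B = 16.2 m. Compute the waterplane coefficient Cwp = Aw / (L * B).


Formula: Cwp = Aw / (L * B)
Step 1 — L * B = 126.7 * 16.2 = 2052.54 m^2
Step 2 — Cwp = 1634.0 / 2052.54 ≈ 0.79609 (5 s.f.)

0.79609


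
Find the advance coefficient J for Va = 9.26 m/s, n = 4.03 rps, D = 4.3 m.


Formula: J = Va / (n * D)
Step 1 — n * D = 4.03 * 4.3 = 17.329
Step 2 — J = 9.26 / 17.329 ≈ 0.53436 (5 s.f.)

0.53436


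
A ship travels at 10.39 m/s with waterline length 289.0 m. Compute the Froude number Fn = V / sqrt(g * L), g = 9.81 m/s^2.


Formula: Fn = V / sqrt(g * L)
Step 1 — g * L = 9.81 * 289.0 = 2835.09
Step 2 — sqrt(g * L) = sqrt(2835.09) = 53.245563
Step 3 — Fn = 10.39 / 53.245563 ≈ 0.19513 (5 s.f.)

0.19513
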